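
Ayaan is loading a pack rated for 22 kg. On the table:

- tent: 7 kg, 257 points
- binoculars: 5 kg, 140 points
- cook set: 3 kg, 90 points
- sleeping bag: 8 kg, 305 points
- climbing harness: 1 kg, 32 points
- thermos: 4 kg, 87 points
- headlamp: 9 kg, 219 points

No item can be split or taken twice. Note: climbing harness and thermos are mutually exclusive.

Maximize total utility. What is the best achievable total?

739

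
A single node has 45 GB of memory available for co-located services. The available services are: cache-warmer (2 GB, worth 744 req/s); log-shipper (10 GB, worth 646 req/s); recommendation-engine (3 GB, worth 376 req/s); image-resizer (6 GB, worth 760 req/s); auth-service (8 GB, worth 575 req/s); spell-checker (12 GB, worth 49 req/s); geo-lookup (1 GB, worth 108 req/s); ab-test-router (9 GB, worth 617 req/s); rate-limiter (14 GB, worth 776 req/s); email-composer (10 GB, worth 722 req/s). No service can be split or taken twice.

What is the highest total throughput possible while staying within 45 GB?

4103

Ranking by ratio (throughput/GB): cache-warmer 372.00, image-resizer 126.67, recommendation-engine 125.33.
Greedy by ratio would take cache-warmer + recommendation-engine + image-resizer + auth-service + geo-lookup + ab-test-router + email-composer: 39 GB used, total 3902.
Replace auth-service with rate-limiter: the trade gains 201 net, giving 4103 at 45 GB.
Runner-up cache-warmer + log-shipper + image-resizer + auth-service + ab-test-router + email-composer tops out at 4064.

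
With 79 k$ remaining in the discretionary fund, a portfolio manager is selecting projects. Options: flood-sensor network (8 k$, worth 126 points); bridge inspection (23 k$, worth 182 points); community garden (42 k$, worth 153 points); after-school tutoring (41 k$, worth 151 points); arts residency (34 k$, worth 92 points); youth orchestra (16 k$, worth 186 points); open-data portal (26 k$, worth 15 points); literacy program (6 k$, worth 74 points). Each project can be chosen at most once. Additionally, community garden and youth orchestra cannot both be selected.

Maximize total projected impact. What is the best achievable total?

583

Taking flood-sensor network + bridge inspection + youth orchestra + open-data portal + literacy program: 79 k$ used, 583 in projected impact.
Every other selection either busts 79 k$ or breaks a pairing rule or fails to beat 583.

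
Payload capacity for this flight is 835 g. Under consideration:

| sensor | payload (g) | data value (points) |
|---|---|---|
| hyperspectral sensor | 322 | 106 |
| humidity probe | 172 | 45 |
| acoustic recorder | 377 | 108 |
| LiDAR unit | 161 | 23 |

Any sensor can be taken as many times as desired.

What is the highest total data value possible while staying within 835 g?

Density check — hyperspectral sensor 0.33, acoustic recorder 0.29, humidity probe 0.26 are the best per g.
2×hyperspectral sensor + humidity probe uses 816 of the 835 g and totals 257.
Nothing else within 835 g beats 257.

257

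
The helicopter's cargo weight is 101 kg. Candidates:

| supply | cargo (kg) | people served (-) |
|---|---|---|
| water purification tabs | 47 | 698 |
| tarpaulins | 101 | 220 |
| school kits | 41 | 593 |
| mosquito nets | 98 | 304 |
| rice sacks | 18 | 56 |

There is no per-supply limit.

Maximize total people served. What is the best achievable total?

The ratio ordering already packs tightly: 2×water purification tabs, 94 kg, 1396.

1396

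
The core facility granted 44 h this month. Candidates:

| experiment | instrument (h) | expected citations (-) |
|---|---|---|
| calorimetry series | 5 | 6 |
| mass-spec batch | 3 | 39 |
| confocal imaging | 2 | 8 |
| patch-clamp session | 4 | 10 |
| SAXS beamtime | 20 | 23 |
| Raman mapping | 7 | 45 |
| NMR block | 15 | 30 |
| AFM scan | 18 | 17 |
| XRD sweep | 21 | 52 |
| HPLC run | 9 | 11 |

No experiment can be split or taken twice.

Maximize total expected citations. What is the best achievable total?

The ratio ordering already packs tightly: calorimetry series + mass-spec batch + confocal imaging + patch-clamp session + Raman mapping + XRD sweep, 42 h, 160.

160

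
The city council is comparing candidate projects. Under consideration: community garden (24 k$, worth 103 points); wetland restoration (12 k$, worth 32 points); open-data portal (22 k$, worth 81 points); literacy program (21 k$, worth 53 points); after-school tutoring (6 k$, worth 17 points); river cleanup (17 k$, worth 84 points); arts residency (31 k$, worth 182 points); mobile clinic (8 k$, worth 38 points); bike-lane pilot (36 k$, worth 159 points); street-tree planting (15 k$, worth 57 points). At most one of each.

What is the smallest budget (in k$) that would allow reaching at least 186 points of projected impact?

37

Look for the lowest-budget combination reaching 186.
Taking after-school tutoring + arts residency gives 199 (≥ 186) for 37 k$.
No combination under 37 k$ hits 186.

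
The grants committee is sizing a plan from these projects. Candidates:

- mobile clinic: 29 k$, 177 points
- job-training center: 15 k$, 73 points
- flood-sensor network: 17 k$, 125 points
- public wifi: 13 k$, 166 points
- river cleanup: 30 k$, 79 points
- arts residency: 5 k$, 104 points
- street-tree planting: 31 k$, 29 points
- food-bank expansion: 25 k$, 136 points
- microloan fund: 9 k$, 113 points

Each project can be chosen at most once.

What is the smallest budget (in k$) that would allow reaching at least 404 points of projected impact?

39

Need the lightest bundle worth ≥ 404.
Taking flood-sensor network + public wifi + microloan fund gives 404 (≥ 404) for 39 k$.
Below 39 k$ the best achievable stays under 404.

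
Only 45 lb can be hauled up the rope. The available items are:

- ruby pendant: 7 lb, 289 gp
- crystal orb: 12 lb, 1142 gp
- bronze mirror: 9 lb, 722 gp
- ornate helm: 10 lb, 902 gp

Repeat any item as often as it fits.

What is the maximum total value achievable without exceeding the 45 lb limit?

4148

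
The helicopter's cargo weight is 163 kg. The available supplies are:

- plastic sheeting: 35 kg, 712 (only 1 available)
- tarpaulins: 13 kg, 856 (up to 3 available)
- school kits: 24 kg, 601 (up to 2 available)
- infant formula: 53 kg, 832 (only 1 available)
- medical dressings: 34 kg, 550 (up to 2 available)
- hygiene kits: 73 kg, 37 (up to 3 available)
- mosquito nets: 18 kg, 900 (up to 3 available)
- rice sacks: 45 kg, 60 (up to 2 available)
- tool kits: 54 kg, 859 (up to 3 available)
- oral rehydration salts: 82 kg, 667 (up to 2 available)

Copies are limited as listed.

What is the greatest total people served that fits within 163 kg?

6581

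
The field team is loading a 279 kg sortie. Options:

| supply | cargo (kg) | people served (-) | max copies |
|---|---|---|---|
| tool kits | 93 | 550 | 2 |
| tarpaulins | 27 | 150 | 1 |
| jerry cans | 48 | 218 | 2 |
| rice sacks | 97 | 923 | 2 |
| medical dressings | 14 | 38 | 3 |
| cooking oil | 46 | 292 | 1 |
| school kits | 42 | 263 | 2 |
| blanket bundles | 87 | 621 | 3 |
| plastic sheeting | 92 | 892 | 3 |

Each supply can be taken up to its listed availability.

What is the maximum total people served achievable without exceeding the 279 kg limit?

2676

Taking 3×plastic sheeting: 276 kg used, 2676 in people served.
That's the maximum — no swap from here does better than 2676.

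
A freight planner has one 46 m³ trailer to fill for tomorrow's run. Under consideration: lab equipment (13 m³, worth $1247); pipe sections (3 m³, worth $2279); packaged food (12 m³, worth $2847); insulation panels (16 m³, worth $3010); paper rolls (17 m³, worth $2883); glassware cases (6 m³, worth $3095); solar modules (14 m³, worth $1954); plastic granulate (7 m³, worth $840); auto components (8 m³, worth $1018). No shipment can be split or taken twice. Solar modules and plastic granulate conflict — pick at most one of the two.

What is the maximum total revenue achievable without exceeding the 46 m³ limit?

12249

The ratio ordering already packs tightly: pipe sections + packaged food + insulation panels + glassware cases + auto components, 45 m³, 12249.
Next best is pipe sections + packaged food + paper rolls + glassware cases + auto components at 12122 (46 m³) — short by 127.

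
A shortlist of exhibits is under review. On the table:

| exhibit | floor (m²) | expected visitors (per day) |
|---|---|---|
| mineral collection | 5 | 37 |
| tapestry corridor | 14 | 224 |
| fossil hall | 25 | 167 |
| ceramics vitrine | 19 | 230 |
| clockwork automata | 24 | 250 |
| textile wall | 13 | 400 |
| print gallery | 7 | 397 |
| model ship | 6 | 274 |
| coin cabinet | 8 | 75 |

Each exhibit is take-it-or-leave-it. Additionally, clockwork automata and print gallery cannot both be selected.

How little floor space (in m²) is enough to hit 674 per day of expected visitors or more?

18

Look for the lowest-floor combination reaching 674.
mineral collection + print gallery + model ship: 708 expected visitors at 18 m².
Any bundle with less than 18 m² falls short of 674.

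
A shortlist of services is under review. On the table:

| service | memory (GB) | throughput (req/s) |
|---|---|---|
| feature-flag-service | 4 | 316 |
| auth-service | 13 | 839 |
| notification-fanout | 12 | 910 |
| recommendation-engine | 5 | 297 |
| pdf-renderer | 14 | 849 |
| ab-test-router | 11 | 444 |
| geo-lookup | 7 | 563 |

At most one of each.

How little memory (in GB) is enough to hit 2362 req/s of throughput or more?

34

Minimise GB subject to total throughput ≥ 2362.
feature-flag-service + auth-service + notification-fanout + recommendation-engine: 2362 throughput at 34 GB.
No combination under 34 GB hits 2362.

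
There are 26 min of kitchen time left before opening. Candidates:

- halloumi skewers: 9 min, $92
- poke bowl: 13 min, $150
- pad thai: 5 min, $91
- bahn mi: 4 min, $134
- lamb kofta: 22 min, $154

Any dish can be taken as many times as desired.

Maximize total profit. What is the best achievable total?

804

Ranking by ratio (profit/min): bahn mi 33.50, pad thai 18.20, poke bowl 11.54.
The ratio ordering already packs tightly: 6×bahn mi, 24 min, 804.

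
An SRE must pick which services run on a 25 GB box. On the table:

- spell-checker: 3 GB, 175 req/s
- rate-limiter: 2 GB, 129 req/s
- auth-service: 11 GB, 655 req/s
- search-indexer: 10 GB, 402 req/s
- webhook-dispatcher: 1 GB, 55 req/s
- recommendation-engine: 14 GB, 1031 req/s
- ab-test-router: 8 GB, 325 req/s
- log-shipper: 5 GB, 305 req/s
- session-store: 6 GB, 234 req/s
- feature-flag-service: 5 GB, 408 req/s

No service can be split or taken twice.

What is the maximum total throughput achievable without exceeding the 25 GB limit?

Taking the top-ratio services first gives spell-checker + rate-limiter + webhook-dispatcher + recommendation-engine + feature-flag-service for 1798 (25 GB).
Replace spell-checker and rate-limiter with log-shipper: the trade gains 1 net, giving 1799 at 25 GB.
Runner-up spell-checker + rate-limiter + webhook-dispatcher + recommendation-engine + feature-flag-service tops out at 1798.

1799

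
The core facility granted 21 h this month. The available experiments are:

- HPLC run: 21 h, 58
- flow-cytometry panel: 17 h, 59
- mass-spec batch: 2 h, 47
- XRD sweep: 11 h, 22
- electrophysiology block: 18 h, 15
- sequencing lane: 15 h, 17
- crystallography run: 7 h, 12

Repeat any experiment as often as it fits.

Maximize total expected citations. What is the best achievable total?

Ranking by ratio (expected citations/h): mass-spec batch 23.50, flow-cytometry panel 3.47, HPLC run 2.76, XRD sweep 2.00.
10×mass-spec batch uses 20 of the 21 h and totals 470.

470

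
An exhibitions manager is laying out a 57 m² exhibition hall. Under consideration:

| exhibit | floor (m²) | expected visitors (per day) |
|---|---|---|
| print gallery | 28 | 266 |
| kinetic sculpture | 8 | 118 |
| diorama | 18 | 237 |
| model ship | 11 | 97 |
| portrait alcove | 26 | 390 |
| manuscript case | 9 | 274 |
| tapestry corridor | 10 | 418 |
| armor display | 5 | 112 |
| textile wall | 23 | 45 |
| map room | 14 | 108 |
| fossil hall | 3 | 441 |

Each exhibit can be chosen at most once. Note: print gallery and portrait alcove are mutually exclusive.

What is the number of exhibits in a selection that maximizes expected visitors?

5

Best achievable expected visitors is 1641.
kinetic sculpture + portrait alcove + manuscript case + tapestry corridor + fossil hall hits 1641 at 56 m².
Every optimal selection uses 5 exhibits.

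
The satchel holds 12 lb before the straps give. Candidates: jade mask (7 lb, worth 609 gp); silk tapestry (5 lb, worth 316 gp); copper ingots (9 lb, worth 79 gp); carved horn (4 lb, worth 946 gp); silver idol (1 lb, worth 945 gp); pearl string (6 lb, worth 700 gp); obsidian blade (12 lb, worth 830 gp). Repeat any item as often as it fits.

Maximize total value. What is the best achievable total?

12×silver idol uses 12 of the 12 lb and totals 11340.

11340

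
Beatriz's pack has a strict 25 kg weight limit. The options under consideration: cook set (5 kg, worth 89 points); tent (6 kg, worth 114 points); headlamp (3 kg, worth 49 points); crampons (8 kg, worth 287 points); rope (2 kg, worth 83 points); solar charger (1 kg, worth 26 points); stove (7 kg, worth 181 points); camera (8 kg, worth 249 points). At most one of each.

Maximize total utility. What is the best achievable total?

800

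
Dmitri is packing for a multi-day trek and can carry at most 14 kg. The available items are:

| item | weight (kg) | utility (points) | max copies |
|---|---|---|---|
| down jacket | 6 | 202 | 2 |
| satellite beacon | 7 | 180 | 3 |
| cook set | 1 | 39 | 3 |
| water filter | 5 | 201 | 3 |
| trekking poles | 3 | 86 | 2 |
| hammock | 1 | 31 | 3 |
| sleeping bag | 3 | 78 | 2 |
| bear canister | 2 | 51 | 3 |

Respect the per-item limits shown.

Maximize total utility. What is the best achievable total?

The ratio ordering already packs tightly: 3×cook set + 2×water filter + hammock, 14 kg, 550.

550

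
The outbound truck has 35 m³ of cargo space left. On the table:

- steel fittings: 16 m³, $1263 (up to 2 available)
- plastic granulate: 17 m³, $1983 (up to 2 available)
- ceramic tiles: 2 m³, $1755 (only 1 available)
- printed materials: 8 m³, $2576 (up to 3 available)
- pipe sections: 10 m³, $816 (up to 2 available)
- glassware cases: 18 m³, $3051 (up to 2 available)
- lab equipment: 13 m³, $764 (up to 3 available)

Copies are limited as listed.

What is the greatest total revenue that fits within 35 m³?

Best packing: ceramic tiles + 3×printed materials — 26 m³, 9483 total.
Nothing else within 35 m³ beats 9483.

9483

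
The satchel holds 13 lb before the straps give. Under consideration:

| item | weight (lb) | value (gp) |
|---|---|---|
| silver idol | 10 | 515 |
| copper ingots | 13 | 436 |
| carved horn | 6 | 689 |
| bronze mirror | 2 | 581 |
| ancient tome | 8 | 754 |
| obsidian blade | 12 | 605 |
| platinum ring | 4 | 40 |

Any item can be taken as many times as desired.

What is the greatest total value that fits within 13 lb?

3486

The ratio ordering already packs tightly: 6×bronze mirror, 12 lb, 3486.
The spare 1 lb is too small for any remaining item, and no exchange beats 3486.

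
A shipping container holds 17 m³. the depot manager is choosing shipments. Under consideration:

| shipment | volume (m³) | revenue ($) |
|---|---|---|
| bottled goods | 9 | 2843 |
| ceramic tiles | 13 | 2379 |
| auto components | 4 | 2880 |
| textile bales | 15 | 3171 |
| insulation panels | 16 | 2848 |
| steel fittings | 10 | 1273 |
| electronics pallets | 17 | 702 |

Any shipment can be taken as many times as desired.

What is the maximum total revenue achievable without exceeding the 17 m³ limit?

Density check — auto components 720.00, bottled goods 315.89, textile bales 211.40, ceramic tiles 183.00 are the best per m³.
Best packing: 4×auto components — 16 m³, 11520 total.

11520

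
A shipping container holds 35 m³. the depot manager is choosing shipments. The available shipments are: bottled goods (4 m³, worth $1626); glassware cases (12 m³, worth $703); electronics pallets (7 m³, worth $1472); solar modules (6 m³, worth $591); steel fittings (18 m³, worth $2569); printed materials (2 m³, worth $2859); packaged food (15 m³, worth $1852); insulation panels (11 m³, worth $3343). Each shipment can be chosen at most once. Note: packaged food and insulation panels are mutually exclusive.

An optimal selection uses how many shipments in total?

Optimal total is 10397.
One optimal bundle: bottled goods + steel fittings + printed materials + insulation panels (35 m³).
Any selection reaching 10397 contains exactly 4 shipments.

4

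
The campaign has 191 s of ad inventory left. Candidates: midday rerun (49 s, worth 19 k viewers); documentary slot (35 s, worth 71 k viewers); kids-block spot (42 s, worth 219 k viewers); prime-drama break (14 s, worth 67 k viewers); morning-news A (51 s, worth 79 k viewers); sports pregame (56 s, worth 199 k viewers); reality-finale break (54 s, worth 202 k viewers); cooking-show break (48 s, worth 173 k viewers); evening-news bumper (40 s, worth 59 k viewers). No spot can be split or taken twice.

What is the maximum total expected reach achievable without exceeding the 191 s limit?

691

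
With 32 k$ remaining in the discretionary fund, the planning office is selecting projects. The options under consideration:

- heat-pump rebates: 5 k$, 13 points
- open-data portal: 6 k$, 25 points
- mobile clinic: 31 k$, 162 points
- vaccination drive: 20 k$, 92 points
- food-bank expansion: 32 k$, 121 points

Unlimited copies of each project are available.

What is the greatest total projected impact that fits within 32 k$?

162

Taking mobile clinic: 31 k$ used, 162 in projected impact.
No other feasible combination exceeds 162.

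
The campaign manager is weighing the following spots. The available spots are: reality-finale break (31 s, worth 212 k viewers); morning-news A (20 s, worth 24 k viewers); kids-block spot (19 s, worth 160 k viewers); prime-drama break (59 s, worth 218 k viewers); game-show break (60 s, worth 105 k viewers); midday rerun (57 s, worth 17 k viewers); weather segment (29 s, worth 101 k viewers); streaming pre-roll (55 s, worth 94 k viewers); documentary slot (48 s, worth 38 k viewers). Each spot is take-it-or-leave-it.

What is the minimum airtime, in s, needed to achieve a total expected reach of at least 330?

Minimise s subject to total expected reach ≥ 330.
reality-finale break + kids-block spot reaches 372 using 50 s.
No combination under 50 s hits 330.

50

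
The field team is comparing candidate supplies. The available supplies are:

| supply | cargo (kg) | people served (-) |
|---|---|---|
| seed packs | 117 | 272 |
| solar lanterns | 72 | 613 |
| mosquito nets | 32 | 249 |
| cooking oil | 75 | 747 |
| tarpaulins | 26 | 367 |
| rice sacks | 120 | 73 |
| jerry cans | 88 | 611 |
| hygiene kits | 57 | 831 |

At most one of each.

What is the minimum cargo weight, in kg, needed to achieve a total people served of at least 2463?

230

Need the lightest bundle worth ≥ 2463.
solar lanterns + cooking oil + tarpaulins + hygiene kits reaches 2558 using 230 kg.
Below 230 kg the best achievable stays under 2463.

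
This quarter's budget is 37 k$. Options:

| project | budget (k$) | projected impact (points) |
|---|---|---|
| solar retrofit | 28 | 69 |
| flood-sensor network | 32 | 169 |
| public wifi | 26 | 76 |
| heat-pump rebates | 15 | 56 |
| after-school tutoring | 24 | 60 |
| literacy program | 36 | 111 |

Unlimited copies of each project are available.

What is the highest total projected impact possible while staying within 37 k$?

169

Best packing: flood-sensor network — 32 k$, 169 total.
The spare 5 k$ is too small for any remaining project, and no exchange beats 169.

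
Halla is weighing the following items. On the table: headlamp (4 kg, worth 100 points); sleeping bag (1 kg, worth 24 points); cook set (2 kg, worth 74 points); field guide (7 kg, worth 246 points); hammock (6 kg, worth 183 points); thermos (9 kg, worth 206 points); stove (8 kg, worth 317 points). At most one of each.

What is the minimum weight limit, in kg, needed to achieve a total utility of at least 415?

Need the lightest bundle worth ≥ 415.
sleeping bag + cook set + stove: 415 utility at 11 kg.
Any bundle with less than 11 kg falls short of 415.

11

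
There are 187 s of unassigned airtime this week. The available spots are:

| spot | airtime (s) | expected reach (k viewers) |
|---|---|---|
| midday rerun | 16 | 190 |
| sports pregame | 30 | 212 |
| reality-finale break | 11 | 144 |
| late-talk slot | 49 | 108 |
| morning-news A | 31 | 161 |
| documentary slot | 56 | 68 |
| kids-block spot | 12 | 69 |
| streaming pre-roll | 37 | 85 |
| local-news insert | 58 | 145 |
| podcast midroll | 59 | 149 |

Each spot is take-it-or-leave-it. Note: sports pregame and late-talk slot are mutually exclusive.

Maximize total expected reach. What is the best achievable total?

A density-first pass picks midday rerun + sports pregame + reality-finale break + morning-news A + kids-block spot + podcast midroll — 925 at 159 s.
Replace kids-block spot with streaming pre-roll: the trade gains 16 net, giving 941 at 184 s.
An exhaustive check of the 1024 subsets confirms 941.

941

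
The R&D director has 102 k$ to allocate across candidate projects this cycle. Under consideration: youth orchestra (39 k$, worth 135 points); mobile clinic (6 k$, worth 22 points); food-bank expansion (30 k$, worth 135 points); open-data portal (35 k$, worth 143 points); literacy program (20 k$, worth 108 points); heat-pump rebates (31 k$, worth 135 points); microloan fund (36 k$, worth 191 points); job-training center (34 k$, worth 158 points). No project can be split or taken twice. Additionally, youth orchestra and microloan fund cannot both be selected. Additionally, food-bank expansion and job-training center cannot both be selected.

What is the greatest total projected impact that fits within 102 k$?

484

By projected impact per k$: literacy program 5.40, microloan fund 5.31, job-training center 4.65, food-bank expansion 4.50 lead.
The ratio heuristic lands on mobile clinic + literacy program + microloan fund + job-training center (479) but leaves 6 k$ idle.
Replace mobile clinic and literacy program with heat-pump rebates: the trade gains 5 net, giving 484 at 101 k$.
Nothing else feasible within 102 k$ beats 484.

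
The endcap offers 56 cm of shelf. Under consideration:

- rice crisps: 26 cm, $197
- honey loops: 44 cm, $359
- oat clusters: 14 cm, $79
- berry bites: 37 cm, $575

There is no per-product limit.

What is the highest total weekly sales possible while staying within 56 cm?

654

Best packing: oat clusters + berry bites — 51 cm, 654 total.
Every other selection either busts 56 cm or fails to beat 654.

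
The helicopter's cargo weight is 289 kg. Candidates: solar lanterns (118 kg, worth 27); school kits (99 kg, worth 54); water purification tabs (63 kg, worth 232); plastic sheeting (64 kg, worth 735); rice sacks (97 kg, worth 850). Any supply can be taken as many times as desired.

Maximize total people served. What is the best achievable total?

3055

A density-first pass picks 4×plastic sheeting — 2940 at 256 kg.
Dropping plastic sheeting frees 64 kg; slotting in rice sacks (97 kg) lifts the total to 3055 at 289 kg.
Nothing else within 289 kg beats 3055.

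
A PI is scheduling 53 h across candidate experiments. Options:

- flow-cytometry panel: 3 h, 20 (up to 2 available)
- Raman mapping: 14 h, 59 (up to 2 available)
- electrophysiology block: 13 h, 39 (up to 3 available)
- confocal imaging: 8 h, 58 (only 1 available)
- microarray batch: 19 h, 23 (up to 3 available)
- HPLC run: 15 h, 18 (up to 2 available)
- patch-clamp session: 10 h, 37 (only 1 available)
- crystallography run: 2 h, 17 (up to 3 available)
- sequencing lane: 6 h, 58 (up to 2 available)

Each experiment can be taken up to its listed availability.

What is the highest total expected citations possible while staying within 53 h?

Filling by ratio: 2×flow-cytometry panel + Raman mapping + confocal imaging + 3×crystallography run + 2×sequencing lane for 324, with 7 h left unused.
The 3 h tied up in flow-cytometry panel is better spent on patch-clamp session — total rises to 341 (53 h).
No other feasible combination exceeds 341.

341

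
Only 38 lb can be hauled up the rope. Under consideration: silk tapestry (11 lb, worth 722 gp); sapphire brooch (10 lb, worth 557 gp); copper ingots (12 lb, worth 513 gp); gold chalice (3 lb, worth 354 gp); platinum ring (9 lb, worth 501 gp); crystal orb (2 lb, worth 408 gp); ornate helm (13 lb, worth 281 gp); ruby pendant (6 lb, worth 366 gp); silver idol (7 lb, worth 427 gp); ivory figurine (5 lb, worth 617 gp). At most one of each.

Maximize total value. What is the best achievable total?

3085

Greedy by ratio would take silk tapestry + gold chalice + crystal orb + ruby pendant + silver idol + ivory figurine: 34 lb used, total 2894.
Dropping ruby pendant frees 6 lb; slotting in sapphire brooch (10 lb) lifts the total to 3085 at 38 lb.
Runner-up silk tapestry + gold chalice + platinum ring + crystal orb + silver idol + ivory figurine tops out at 3029.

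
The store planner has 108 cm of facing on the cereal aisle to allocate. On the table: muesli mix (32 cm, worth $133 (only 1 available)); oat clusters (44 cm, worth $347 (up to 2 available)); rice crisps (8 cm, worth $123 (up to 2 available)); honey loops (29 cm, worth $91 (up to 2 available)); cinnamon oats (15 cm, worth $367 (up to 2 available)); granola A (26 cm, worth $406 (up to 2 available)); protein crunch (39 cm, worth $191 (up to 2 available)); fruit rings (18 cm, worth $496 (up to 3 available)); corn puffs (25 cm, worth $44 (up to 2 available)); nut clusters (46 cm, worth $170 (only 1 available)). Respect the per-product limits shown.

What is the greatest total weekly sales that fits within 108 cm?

Ranking by ratio (weekly sales/cm): fruit rings 27.56, cinnamon oats 24.47, granola A 15.62, rice crisps 15.38.
Best packing: 2×rice crisps + 2×cinnamon oats + 3×fruit rings — 100 cm, 2468 total.
Nothing else within 108 cm beats 2468.

2468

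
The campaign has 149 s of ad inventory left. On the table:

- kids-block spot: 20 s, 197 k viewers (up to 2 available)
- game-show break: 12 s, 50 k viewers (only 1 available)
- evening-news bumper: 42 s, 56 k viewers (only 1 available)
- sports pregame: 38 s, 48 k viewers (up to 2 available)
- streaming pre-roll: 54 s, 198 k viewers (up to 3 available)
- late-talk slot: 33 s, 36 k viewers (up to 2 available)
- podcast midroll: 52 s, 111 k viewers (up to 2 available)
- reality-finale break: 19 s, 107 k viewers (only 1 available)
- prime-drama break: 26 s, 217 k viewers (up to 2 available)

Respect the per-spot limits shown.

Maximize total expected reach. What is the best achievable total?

1026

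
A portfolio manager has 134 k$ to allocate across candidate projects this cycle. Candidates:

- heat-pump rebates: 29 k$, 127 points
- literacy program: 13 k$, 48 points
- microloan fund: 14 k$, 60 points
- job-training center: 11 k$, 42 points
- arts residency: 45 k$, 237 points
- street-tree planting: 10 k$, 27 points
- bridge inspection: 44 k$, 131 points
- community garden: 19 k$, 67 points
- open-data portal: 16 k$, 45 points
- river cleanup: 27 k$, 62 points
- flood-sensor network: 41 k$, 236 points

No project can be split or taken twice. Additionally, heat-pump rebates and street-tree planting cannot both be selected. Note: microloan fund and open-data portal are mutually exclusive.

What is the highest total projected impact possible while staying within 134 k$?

667

A density-first pass picks heat-pump rebates + microloan fund + arts residency + flood-sensor network — 660 at 129 k$.
Dropping microloan fund frees 14 k$; slotting in community garden (19 k$) lifts the total to 667 at 134 k$.
Runner-up heat-pump rebates + microloan fund + arts residency + flood-sensor network tops out at 660.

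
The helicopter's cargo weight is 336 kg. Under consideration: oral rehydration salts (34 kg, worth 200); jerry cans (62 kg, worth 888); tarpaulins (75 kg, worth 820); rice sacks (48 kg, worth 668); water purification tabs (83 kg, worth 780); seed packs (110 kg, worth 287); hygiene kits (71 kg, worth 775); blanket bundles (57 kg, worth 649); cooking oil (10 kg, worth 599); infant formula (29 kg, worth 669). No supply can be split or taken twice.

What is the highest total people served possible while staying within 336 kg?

4619

By people served per kg: cooking oil 59.90, infant formula 23.07, jerry cans 14.32 lead.
Taking the top-ratio supplies first gives oral rehydration salts + jerry cans + tarpaulins + rice sacks + blanket bundles + cooking oil + infant formula for 4493 (315 kg).
Replace blanket bundles with hygiene kits: the trade gains 126 net, giving 4619 at 329 kg.
No other feasible combination exceeds 4619.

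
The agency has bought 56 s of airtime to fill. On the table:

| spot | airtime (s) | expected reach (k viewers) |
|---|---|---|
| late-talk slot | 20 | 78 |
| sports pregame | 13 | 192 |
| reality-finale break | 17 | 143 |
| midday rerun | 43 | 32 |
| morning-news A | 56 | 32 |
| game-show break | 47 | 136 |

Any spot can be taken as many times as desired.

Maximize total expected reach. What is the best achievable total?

768

Taking 4×sports pregame: 52 s used, 768 in expected reach.
No other feasible combination exceeds 768.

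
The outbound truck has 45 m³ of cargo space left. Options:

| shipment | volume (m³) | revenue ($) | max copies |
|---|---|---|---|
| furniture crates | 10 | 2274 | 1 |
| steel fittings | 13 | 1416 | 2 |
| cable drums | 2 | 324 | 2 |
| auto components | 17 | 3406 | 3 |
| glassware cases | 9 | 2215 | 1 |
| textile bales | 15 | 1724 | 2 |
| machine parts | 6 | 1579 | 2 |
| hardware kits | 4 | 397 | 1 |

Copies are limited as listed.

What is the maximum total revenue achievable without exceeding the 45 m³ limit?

Greedy by ratio would take furniture crates + 2×cable drums + glassware cases + 2×machine parts + hardware kits: 39 m³ used, total 8692.
The 12 m³ tied up in cable drums and machine parts and hardware kits is better spent on auto components — total rises to 9798 (44 m³).
Every other selection either busts 45 m³ or exceeds an availability limit or fails to beat 9798.

9798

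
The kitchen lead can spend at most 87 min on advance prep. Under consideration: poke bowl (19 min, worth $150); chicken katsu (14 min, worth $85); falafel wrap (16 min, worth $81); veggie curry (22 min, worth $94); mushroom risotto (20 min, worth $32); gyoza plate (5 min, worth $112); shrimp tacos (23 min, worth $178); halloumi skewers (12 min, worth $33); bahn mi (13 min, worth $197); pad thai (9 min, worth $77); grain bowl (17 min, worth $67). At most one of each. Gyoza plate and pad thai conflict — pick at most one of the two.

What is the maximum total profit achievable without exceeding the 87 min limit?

Best packing: poke bowl + chicken katsu + gyoza plate + shrimp tacos + halloumi skewers + bahn mi — 86 min, 755 total.

755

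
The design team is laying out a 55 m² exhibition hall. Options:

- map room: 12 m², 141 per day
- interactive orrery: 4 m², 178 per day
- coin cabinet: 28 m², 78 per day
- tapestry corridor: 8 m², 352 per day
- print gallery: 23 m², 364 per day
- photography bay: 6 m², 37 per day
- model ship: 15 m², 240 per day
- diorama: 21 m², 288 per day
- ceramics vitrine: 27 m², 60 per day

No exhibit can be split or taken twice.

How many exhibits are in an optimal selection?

4

Optimal total is 1134.
For example interactive orrery + tapestry corridor + print gallery + model ship achieves it, using 50 m².
All optima have 4 exhibits.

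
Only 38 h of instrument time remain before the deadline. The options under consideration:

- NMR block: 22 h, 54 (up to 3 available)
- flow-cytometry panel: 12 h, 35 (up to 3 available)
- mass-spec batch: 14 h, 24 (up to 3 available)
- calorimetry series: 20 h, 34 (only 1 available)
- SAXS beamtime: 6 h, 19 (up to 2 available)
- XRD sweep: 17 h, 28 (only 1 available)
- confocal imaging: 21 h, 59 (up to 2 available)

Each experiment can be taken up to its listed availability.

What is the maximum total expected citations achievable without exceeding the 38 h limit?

2×flow-cytometry panel + 2×SAXS beamtime uses 36 of the 38 h and totals 108.
No other feasible combination exceeds 108.

108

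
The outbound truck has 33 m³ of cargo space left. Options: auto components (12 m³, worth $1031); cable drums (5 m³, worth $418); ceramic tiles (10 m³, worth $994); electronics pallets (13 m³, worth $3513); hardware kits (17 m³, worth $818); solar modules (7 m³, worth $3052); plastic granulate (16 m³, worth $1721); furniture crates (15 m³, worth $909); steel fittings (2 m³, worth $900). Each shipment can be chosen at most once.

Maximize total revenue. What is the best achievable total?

8459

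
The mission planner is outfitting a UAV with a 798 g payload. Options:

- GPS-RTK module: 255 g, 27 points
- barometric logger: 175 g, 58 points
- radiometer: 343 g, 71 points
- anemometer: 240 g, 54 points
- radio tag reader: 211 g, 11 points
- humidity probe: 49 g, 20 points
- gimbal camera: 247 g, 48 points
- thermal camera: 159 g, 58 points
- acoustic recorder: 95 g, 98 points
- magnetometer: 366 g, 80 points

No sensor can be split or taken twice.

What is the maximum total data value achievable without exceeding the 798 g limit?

294

Ranking by ratio (data value/g): acoustic recorder 1.03, humidity probe 0.41, thermal camera 0.36.
Taking the top-ratio sensors first gives barometric logger + anemometer + humidity probe + thermal camera + acoustic recorder for 288 (718 g).
Dropping anemometer and humidity probe frees 289 g; slotting in magnetometer (366 g) lifts the total to 294 at 795 g.
That's the maximum — no swap from here does better than 294.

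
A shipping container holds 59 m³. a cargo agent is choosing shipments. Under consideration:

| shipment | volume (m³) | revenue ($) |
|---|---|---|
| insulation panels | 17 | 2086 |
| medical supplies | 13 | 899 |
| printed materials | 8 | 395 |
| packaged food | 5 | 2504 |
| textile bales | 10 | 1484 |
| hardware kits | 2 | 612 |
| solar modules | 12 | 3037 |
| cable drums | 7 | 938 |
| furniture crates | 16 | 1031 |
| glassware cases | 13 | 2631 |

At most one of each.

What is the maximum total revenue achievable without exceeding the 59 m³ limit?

Ranking by ratio (revenue/m³): packaged food 500.80, hardware kits 306.00, solar modules 253.08.
The ratio heuristic lands on printed materials + packaged food + textile bales + hardware kits + solar modules + cable drums + glassware cases (11601) but leaves 2 m³ idle.
The 15 m³ tied up in printed materials and cable drums is better spent on insulation panels — total rises to 12354 (59 m³).
No other feasible combination exceeds 12354.

12354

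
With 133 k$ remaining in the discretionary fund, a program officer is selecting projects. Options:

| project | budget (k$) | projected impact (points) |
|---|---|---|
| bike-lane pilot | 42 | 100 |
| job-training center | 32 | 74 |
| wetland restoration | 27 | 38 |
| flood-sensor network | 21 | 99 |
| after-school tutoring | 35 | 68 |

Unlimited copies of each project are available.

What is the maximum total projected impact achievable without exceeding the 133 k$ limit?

By projected impact per k$: flood-sensor network 4.71, bike-lane pilot 2.38, job-training center 2.31 lead.
Taking 6×flood-sensor network: 126 k$ used, 594 in projected impact.
Every other selection either busts 133 k$ or fails to beat 594.

594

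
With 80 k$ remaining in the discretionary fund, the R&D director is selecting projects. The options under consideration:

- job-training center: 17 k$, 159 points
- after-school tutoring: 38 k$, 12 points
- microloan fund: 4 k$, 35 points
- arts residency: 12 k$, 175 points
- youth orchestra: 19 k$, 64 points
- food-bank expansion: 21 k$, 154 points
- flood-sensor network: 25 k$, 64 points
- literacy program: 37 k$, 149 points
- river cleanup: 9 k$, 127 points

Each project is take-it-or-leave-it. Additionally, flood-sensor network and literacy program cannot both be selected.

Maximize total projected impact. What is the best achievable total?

Greedy by ratio would take job-training center + microloan fund + arts residency + food-bank expansion + river cleanup: 63 k$ used, total 650.
Replace microloan fund with youth orchestra: the trade gains 29 net, giving 679 at 78 k$.

679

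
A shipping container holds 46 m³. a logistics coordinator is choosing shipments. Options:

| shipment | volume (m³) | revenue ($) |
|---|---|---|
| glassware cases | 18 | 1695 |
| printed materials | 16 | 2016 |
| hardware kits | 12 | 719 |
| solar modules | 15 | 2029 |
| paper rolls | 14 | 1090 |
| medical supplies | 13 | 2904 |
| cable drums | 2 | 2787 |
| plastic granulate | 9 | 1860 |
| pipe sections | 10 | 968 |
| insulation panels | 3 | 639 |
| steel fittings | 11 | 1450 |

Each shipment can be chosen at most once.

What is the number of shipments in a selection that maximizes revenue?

5

Optimal total is 10219.
For example solar modules + medical supplies + cable drums + plastic granulate + insulation panels achieves it, using 42 m³.
Every optimal selection uses 5 shipments.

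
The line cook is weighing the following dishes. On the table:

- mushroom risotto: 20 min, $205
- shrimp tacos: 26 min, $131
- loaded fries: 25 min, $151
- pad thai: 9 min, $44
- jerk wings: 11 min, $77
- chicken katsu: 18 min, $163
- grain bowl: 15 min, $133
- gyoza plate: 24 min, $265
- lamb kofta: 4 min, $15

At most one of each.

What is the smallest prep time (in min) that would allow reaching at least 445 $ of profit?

44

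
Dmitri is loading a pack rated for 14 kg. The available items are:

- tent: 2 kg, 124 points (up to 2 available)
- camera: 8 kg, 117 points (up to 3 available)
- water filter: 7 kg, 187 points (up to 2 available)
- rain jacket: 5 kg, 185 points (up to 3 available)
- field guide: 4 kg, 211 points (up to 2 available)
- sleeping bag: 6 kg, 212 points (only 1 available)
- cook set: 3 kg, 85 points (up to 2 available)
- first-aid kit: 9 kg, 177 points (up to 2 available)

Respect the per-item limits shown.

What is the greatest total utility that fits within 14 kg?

Density check — tent 62.00, field guide 52.75, rain jacket 37.00, sleeping bag 35.33 are the best per kg.
Filling by ratio: 2×tent + 2×field guide for 670, with 2 kg left unused.
Replace field guide with sleeping bag: the trade gains 1 net, giving 671 at 14 kg.

671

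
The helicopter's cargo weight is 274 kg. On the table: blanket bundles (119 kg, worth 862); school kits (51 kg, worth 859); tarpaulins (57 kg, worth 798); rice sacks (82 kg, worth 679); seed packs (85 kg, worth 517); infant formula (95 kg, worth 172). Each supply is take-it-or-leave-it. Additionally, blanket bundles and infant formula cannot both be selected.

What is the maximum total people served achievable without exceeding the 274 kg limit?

2519

Taking the top-ratio supplies first gives school kits + tarpaulins + rice sacks for 2336 (190 kg).
Replace rice sacks with blanket bundles: the trade gains 183 net, giving 2519 at 227 kg.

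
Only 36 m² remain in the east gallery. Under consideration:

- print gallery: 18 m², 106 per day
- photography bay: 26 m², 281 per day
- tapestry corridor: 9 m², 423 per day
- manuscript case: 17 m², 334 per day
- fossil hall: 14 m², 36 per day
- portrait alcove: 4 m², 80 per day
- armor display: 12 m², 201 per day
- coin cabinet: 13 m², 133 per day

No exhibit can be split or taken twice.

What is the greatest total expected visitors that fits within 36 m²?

Taking tapestry corridor + manuscript case + portrait alcove: 30 m² used, 837 in expected visitors.
The closest alternative, tapestry corridor + manuscript case, reaches only 757.

837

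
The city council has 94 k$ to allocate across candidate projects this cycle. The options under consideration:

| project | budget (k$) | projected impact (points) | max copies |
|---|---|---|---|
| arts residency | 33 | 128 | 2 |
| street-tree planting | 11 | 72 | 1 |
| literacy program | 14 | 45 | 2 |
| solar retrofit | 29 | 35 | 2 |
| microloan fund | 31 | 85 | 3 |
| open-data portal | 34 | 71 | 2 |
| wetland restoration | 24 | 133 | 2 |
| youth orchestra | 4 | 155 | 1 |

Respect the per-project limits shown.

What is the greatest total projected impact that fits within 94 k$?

583

Best packing: street-tree planting + 2×literacy program + 2×wetland restoration + youth orchestra — 91 k$, 583 total.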